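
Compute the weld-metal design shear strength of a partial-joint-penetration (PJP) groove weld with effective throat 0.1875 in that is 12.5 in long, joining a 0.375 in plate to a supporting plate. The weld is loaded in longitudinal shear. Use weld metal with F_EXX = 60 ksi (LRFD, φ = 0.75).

Effective throat (given) t_e = 0.1875 in.
A_we = 0.1875 × 12.5 = 2.344 in².
F_nw = 0.6 F_EXX = 36 ksi.
φR_n = 0.75 × 36 × 2.344 = 63.28 kips.

φR_n ≈ 63.3 kips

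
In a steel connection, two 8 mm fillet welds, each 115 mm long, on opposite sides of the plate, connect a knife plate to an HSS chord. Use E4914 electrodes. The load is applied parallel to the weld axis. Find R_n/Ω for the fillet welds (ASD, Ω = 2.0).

E49XX → F_EXX = 490 MPa.
Effective throat t_e = 0.707 × 8 = 5.656 mm.
Total length L = 230 mm; A_we = 5.656 × 230 = 1301 mm².
F_nw = 0.6 F_EXX = 0.6 × 490 = 294 MPa.
R_n = 294 × 1301 × 10⁻³ = 382.5 kN; R_n/Ω = 382.5/2.0 = 191.2 kN.

R_n/Ω ≈ 191 kN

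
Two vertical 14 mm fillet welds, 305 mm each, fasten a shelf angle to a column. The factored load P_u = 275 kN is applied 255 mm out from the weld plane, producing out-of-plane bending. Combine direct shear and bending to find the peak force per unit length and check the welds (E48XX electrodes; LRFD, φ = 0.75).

E48XX → F_EXX = 480 MPa.
L_w = 2 × 305 = 610 mm; section modulus (unit throat) S = 2 × L²/6 = 31010 mm².
Direct shear f_v = P/L_w = 275×10³/610 = 450.8 N/mm.
Moment M = P × e = 275×10³ × 255 = 70125000 N·mm; bending f_b = M/S = 2261 N/mm.
f_max = √(f_v² + f_b²) = √(450.8² + 2261²) = 2306 N/mm.
φr_n = 0.75 × 0.6 × 480 × (0.707 × 14) = 2138 N/mm → NOT adequate.

f_max ≈ 2310 N/mm; NOT adequate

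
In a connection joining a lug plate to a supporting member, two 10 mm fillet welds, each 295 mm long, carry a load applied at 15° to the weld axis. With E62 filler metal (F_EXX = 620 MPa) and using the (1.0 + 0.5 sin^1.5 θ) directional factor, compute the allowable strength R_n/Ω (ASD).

t_e = 0.707 × 10 = 7.07 mm; A_we = 7.07 × 590 = 4171 mm².
Directional factor: 1.0 + 0.5 sin^1.5(15°) = 1.066.
F_nw = 0.6 × 620 × 1.066 = 396.5 MPa.
R_n/Ω = (396.5 × 4171) / 2.0 × 10⁻³ = 826.9 kN.

R_n/Ω ≈ 827 kN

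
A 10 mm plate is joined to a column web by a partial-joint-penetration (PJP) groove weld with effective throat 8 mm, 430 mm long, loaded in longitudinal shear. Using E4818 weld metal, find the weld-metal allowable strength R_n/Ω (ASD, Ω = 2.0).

E48XX → F_EXX = 480 MPa.
Effective throat (given) t_e = 8 mm.
A_we = 8 × 430 = 3440 mm².
F_nw = 0.6 F_EXX = 288 MPa.
R_n/Ω = (288 × 3440) / 2.0 × 10⁻³ = 495.4 kN.

R_n/Ω ≈ 495 kN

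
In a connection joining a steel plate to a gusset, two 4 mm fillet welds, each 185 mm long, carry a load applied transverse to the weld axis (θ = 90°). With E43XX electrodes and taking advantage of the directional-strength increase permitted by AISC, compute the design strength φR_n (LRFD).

φR_n ≈ 304 kN

E43XX → F_EXX = 430 MPa.
t_e = 0.707 × 4 = 2.828 mm; A_we = 2.828 × 370 = 1046 mm².
Directional factor: 1.0 + 0.5 sin^1.5(90°) = 1.5.
F_nw = 0.6 × 430 × 1.5 = 387 MPa.
φR_n = 0.75 × 387 × 1046 × 10⁻³ = 303.7 kN.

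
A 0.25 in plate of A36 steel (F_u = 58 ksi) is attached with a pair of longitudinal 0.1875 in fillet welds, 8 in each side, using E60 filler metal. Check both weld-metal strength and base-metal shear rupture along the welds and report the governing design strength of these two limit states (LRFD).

φR_n ≈ 57.3 kip (weld metal governs)

E60XX → F_EXX = 60 ksi.
t_e = 0.707 × 0.1875 = 0.1326 in; L = 16 in.
Weld metal: φR_n = 0.75 × 0.6 × 60 × 0.1326 × 16 = 57.27 kip.
Base metal (shear rupture): φR_n = 0.75 × 0.6 × 58 × 0.25 × 16 = 104.4 kip.
Governing: weld metal.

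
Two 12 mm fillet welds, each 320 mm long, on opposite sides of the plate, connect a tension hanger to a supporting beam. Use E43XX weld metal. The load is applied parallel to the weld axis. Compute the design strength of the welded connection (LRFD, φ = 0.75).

E43XX → F_EXX = 430 MPa.
Effective throat t_e = 0.707 × 12 = 8.484 mm.
Total length L = 640 mm; A_we = 8.484 × 640 = 5430 mm².
F_nw = 0.6 F_EXX = 0.6 × 430 = 258 MPa.
φR_n = 0.75 × 258 × 5430 × 10⁻³ = 1051 kN.

φR_n ≈ 1050 kN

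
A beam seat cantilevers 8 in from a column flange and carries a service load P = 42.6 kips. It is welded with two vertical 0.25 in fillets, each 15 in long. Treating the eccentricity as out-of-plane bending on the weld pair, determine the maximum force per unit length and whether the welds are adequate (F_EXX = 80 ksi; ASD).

f_max ≈ 4.76 kip/in; NOT adequate

L_w = 2 × 15 = 30 in; section modulus (unit throat) S = 2 × L²/6 = 75 in².
Direct shear f_v = P/L_w = 42.6/30 = 1.42 kip/in.
Moment M = P × e = 42.6 × 8 = 340.8 kip·in; bending f_b = M/S = 4.544 kip/in.
f_max = √(f_v² + f_b²) = √(1.42² + 4.544²) = 4.761 kip/in.
r_n/Ω = (1/2.0) × 0.6 × 80 × (0.707 × 0.25) = 4.242 kip/in → NOT adequate.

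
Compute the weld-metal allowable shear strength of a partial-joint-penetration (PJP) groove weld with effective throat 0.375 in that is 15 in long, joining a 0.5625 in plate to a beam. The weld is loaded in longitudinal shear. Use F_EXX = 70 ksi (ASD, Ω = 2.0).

Effective throat (given) t_e = 0.375 in.
A_we = 0.375 × 15 = 5.625 in².
F_nw = 0.6 F_EXX = 42 ksi.
R_n/Ω = (42 × 5.625) / 2.0 = 118.1 kips.

R_n/Ω ≈ 118 kips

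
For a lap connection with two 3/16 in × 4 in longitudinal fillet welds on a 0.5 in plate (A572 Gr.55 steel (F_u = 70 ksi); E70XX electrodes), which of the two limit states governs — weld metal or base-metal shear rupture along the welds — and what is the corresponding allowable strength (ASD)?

E70XX → F_EXX = 70 ksi.
t_e = 0.707 × 0.1875 = 0.1326 in; L = 8 in.
Weld metal: R_n/Ω = (1/2.0) × 0.6 × 70 × 0.1326 × 8 = 22.27 kips.
Base metal (shear rupture): R_n/Ω = (1/2.0) × 0.6 × 70 × 0.5 × 8 = 84 kips.
Governing: weld metal.

R_n/Ω ≈ 22.3 kips (weld metal governs)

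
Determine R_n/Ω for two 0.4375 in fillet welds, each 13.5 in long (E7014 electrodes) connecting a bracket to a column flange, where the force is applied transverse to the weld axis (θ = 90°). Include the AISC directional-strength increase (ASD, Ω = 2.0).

E70XX → F_EXX = 70 ksi.
t_e = 0.707 × 0.4375 = 0.3093 in; A_we = 0.3093 × 27 = 8.351 in².
Directional factor: 1.0 + 0.5 sin^1.5(90°) = 1.5.
F_nw = 0.6 × 70 × 1.5 = 63 ksi.
R_n/Ω = (63 × 8.351) / 2.0 = 263.1 kips.

R_n/Ω ≈ 263 kips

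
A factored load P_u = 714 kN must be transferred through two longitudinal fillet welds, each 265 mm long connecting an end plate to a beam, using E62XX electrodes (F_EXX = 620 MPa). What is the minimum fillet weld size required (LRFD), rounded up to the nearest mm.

w = 7 mm

Total weld length L = 530 mm.
Required throat t_e = P_u / (φ × 0.6 F_EXX × L) = 714 / (0.75 × 0.6 × 620 × 530 × 10⁻³) = 4.829 mm.
Required leg w = t_e / 0.707 = 6.83 mm → use 7 mm.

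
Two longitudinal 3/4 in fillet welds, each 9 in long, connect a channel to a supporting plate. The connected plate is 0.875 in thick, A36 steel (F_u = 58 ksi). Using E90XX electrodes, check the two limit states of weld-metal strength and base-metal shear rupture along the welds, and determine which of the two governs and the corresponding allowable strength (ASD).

E90XX → F_EXX = 90 ksi.
t_e = 0.707 × 0.75 = 0.5302 in; L = 18 in.
Weld metal: R_n/Ω = (1/2.0) × 0.6 × 90 × 0.5302 × 18 = 257.7 kip.
Base metal (shear rupture): R_n/Ω = (1/2.0) × 0.6 × 58 × 0.875 × 18 = 274 kip.
Governing: weld metal.

R_n/Ω ≈ 258 kip (weld metal governs)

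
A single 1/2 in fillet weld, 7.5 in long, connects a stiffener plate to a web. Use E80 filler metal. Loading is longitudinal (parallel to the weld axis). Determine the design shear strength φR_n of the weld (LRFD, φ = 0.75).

E80XX → F_EXX = 80 ksi.
Effective throat t_e = 0.707 × 0.5 = 0.3535 in.
Total length L = 7.5 in; A_we = 0.3535 × 7.5 = 2.651 in².
F_nw = 0.6 F_EXX = 0.6 × 80 = 48 ksi.
φR_n = 0.75 × 48 × 2.651 = 95.44 kips.

φR_n ≈ 95.4 kips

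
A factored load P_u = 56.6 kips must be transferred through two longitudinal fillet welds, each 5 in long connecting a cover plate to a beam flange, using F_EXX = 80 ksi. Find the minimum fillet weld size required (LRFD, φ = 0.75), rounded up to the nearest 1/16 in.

Total weld length L = 10 in.
Required throat t_e = P_u / (φ × 0.6 F_EXX × L) = 56.6 / (0.75 × 0.6 × 80 × 10) = 0.1572 in.
Required leg w = t_e / 0.707 = 0.2224 in → use 1/4 in.

w = 1/4 in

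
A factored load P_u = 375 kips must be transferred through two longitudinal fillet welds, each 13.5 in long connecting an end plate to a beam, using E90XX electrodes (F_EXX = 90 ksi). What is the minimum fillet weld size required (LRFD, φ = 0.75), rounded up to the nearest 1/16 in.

w = 1/2 in

Total weld length L = 27 in.
Required throat t_e = P_u / (φ × 0.6 F_EXX × L) = 375 / (0.75 × 0.6 × 90 × 27) = 0.3429 in.
Required leg w = t_e / 0.707 = 0.4851 in → use 1/2 in.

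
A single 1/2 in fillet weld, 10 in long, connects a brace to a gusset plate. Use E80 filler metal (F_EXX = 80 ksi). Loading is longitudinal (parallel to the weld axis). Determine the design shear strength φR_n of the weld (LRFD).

Effective throat t_e = 0.707 × 0.5 = 0.3535 in.
Total length L = 10 in; A_we = 0.3535 × 10 = 3.535 in².
F_nw = 0.6 F_EXX = 0.6 × 80 = 48 ksi.
φR_n = 0.75 × 48 × 3.535 = 127.3 kip.

φR_n ≈ 127 kip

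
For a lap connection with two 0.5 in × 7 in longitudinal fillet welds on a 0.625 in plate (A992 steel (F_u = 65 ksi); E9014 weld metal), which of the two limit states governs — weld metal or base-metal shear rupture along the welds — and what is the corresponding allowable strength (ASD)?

E90XX → F_EXX = 90 ksi.
t_e = 0.707 × 0.5 = 0.3535 in; L = 14 in.
Weld metal: R_n/Ω = (1/2.0) × 0.6 × 90 × 0.3535 × 14 = 133.6 kips.
Base metal (shear rupture): R_n/Ω = (1/2.0) × 0.6 × 65 × 0.625 × 14 = 170.6 kips.
Governing: weld metal.

R_n/Ω ≈ 134 kips (weld metal governs)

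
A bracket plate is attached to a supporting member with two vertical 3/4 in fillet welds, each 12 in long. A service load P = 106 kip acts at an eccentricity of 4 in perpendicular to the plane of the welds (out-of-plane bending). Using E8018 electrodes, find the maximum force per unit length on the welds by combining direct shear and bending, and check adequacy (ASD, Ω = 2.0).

E80XX → F_EXX = 80 ksi.
L_w = 2 × 12 = 24 in; section modulus (unit throat) S = 2 × L²/6 = 48 in².
Direct shear f_v = P/L_w = 106/24 = 4.417 kip/in.
Moment M = P × e = 106 × 4 = 424 kip·in; bending f_b = M/S = 8.833 kip/in.
f_max = √(f_v² + f_b²) = √(4.417² + 8.833²) = 9.876 kip/in.
r_n/Ω = (1/2.0) × 0.6 × 80 × (0.707 × 0.75) = 12.73 kip/in → adequate.

f_max ≈ 9.88 kip/in; adequate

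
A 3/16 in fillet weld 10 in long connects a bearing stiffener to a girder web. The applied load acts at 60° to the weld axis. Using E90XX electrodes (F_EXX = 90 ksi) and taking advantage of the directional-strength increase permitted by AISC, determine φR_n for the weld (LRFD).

t_e = 0.707 × 0.1875 = 0.1326 in; A_we = 0.1326 × 10 = 1.326 in².
Directional factor: 1.0 + 0.5 sin^1.5(60°) = 1.403.
F_nw = 0.6 × 90 × 1.403 = 75.76 ksi.
φR_n = 0.75 × 75.76 × 1.326 = 75.32 kip.

φR_n ≈ 75.3 kip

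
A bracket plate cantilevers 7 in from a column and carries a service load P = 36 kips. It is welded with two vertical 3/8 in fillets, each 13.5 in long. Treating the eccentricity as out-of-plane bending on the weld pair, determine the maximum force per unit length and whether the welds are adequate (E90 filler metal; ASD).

f_max ≈ 4.36 kip/in; adequate

E90XX → F_EXX = 90 ksi.
L_w = 2 × 13.5 = 27 in; section modulus (unit throat) S = 2 × L²/6 = 60.75 in².
Direct shear f_v = P/L_w = 36/27 = 1.333 kip/in.
Moment M = P × e = 36 × 7 = 252 kip·in; bending f_b = M/S = 4.148 kip/in.
f_max = √(f_v² + f_b²) = √(1.333² + 4.148²) = 4.357 kip/in.
r_n/Ω = (1/2.0) × 0.6 × 90 × (0.707 × 0.375) = 7.158 kip/in → adequate.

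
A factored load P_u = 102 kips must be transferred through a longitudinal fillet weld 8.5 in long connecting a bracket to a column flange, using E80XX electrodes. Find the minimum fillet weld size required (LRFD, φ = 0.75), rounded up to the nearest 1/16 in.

w = 1/2 in

E80XX → F_EXX = 80 ksi.
Total weld length L = 8.5 in.
Required throat t_e = P_u / (φ × 0.6 F_EXX × L) = 102 / (0.75 × 0.6 × 80 × 8.5) = 0.3333 in.
Required leg w = t_e / 0.707 = 0.4715 in → use 1/2 in.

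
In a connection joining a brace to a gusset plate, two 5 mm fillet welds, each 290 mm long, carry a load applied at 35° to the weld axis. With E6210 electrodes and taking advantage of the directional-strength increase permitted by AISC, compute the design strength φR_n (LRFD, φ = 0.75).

φR_n ≈ 696 kN

E62XX → F_EXX = 620 MPa.
t_e = 0.707 × 5 = 3.535 mm; A_we = 3.535 × 580 = 2050 mm².
Directional factor: 1.0 + 0.5 sin^1.5(35°) = 1.217.
F_nw = 0.6 × 620 × 1.217 = 452.8 MPa.
φR_n = 0.75 × 452.8 × 2050 × 10⁻³ = 696.3 kN.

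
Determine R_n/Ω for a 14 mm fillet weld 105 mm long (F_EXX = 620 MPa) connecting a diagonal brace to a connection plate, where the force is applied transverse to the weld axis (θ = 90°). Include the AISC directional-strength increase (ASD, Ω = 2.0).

R_n/Ω ≈ 290 kN

t_e = 0.707 × 14 = 9.898 mm; A_we = 9.898 × 105 = 1039 mm².
Directional factor: 1.0 + 0.5 sin^1.5(90°) = 1.5.
F_nw = 0.6 × 620 × 1.5 = 558 MPa.
R_n/Ω = (558 × 1039) / 2.0 × 10⁻³ = 290 kN.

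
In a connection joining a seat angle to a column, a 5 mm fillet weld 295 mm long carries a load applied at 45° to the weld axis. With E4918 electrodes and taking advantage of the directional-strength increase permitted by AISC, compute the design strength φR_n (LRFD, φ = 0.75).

E49XX → F_EXX = 490 MPa.
t_e = 0.707 × 5 = 3.535 mm; A_we = 3.535 × 295 = 1043 mm².
Directional factor: 1.0 + 0.5 sin^1.5(45°) = 1.297.
F_nw = 0.6 × 490 × 1.297 = 381.4 MPa.
φR_n = 0.75 × 381.4 × 1043 × 10⁻³ = 298.3 kN.

φR_n ≈ 298 kN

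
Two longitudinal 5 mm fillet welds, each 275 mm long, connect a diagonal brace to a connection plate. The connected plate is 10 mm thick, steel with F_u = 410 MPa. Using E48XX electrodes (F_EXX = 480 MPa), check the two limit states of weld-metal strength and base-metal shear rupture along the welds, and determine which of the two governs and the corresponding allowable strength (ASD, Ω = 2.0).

R_n/Ω ≈ 280 kN (weld metal governs)

t_e = 0.707 × 5 = 3.535 mm; L = 550 mm.
Weld metal: R_n/Ω = (1/2.0) × 0.6 × 480 × 3.535 × 550 × 10⁻³ = 280 kN.
Base metal (shear rupture): R_n/Ω = (1/2.0) × 0.6 × 410 × 10 × 550 × 10⁻³ = 676.5 kN.
Governing: weld metal.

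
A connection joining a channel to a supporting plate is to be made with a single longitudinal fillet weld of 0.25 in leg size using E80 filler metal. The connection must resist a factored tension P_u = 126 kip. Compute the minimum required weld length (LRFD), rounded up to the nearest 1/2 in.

E80XX → F_EXX = 80 ksi.
Throat t_e = 0.707 × 0.25 = 0.1767 in.
φr_n = 0.75 × 0.6 × 80 × 0.1767 = 6.363 kip/in.
L_req = P_u / φr_n = 126 / 6.363 = 19.8 in total.
Round up → use L = 20 in.

L = 20 in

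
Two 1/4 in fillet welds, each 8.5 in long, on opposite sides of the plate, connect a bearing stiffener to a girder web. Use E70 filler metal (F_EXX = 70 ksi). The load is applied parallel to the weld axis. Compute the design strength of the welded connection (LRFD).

Effective throat t_e = 0.707 × 0.25 = 0.1767 in.
Total length L = 17 in; A_we = 0.1767 × 17 = 3.005 in².
F_nw = 0.6 F_EXX = 0.6 × 70 = 42 ksi.
φR_n = 0.75 × 42 × 3.005 = 94.65 kip.

φR_n ≈ 94.6 kip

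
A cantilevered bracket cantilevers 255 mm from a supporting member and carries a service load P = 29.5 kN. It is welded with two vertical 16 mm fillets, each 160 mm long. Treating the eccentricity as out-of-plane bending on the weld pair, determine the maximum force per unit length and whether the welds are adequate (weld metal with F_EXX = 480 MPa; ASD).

f_max ≈ 886 N/mm; adequate

L_w = 2 × 160 = 320 mm; section modulus (unit throat) S = 2 × L²/6 = 8533 mm².
Direct shear f_v = P/L_w = 29.5×10³/320 = 92.19 N/mm.
Moment M = P × e = 29.5×10³ × 255 = 7522500 N·mm; bending f_b = M/S = 881.5 N/mm.
f_max = √(f_v² + f_b²) = √(92.19² + 881.5²) = 886.4 N/mm.
r_n/Ω = (1/2.0) × 0.6 × 480 × (0.707 × 16) = 1629 N/mm → adequate.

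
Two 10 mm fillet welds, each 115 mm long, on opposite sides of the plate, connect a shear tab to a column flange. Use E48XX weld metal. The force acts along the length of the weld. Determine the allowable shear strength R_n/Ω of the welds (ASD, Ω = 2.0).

E48XX → F_EXX = 480 MPa.
Effective throat t_e = 0.707 × 10 = 7.07 mm.
Total length L = 230 mm; A_we = 7.07 × 230 = 1626 mm².
F_nw = 0.6 F_EXX = 0.6 × 480 = 288 MPa.
R_n = 288 × 1626 × 10⁻³ = 468.3 kN; R_n/Ω = 468.3/2.0 = 234.2 kN.

R_n/Ω ≈ 234 kN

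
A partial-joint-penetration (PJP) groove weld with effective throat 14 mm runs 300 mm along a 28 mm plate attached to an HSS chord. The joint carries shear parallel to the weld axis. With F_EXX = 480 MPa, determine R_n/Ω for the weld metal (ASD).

R_n/Ω ≈ 605 kN

Effective throat (given) t_e = 14 mm.
A_we = 14 × 300 = 4200 mm².
F_nw = 0.6 F_EXX = 288 MPa.
R_n/Ω = (288 × 4200) / 2.0 × 10⁻³ = 604.8 kN.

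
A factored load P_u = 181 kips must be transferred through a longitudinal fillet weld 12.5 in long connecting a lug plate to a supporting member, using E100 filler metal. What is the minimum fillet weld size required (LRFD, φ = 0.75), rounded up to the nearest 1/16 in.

E100XX → F_EXX = 100 ksi.
Total weld length L = 12.5 in.
Required throat t_e = P_u / (φ × 0.6 F_EXX × L) = 181 / (0.75 × 0.6 × 100 × 12.5) = 0.3218 in.
Required leg w = t_e / 0.707 = 0.4551 in → use 1/2 in.

w = 1/2 in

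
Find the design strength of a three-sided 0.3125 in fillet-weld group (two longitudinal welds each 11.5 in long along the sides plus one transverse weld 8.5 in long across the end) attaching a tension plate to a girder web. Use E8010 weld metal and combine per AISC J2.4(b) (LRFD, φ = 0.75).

φR_n ≈ 257 kip

E80XX → F_EXX = 80 ksi.
t_e = 0.707 × 0.3125 = 0.2209 in.
R_nwl = 0.6 × 80 × 0.2209 × 23 = 243.9 kip (longitudinal, 2 welds).
R_nwt = 0.6 × 80 × 0.2209 × 8.5 = 90.14 kip (transverse, base value).
(i) R_nwl + R_nwt = 334.1 kip; (ii) 0.85 R_nwl + 1.5 R_nwt = 342.5 kip.
R_n = max = 342.5 kip [governs: (ii)]; φR_n = 256.9 kip.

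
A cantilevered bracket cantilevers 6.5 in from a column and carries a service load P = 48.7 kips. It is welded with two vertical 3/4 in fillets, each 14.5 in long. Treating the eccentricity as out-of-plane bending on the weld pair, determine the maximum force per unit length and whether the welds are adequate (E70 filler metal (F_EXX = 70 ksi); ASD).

f_max ≈ 4.82 kip/in; adequate

L_w = 2 × 14.5 = 29 in; section modulus (unit throat) S = 2 × L²/6 = 70.08 in².
Direct shear f_v = P/L_w = 48.7/29 = 1.679 kip/in.
Moment M = P × e = 48.7 × 6.5 = 316.55 kip·in; bending f_b = M/S = 4.517 kip/in.
f_max = √(f_v² + f_b²) = √(1.679² + 4.517²) = 4.819 kip/in.
r_n/Ω = (1/2.0) × 0.6 × 70 × (0.707 × 0.75) = 11.14 kip/in → adequate.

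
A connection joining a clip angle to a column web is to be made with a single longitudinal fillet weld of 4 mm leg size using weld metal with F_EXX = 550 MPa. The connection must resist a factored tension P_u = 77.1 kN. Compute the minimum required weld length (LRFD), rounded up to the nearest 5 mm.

L = 115 mm

Throat t_e = 0.707 × 4 = 2.828 mm.
φr_n = 0.75 × 0.6 × 550 × 2.828 × 10⁻³ = 0.6999 kN/mm.
L_req = P_u / φr_n = 77.1 / 0.6999 = 110.2 mm total.
Round up → use L = 115 mm.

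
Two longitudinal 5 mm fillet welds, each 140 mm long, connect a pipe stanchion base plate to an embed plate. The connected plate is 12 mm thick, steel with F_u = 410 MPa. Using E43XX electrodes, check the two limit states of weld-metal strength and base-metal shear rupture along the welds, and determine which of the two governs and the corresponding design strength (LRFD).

E43XX → F_EXX = 430 MPa.
t_e = 0.707 × 5 = 3.535 mm; L = 280 mm.
Weld metal: φR_n = 0.75 × 0.6 × 430 × 3.535 × 280 × 10⁻³ = 191.5 kN.
Base metal (shear rupture): φR_n = 0.75 × 0.6 × 410 × 12 × 280 × 10⁻³ = 619.9 kN.
Governing: weld metal.

φR_n ≈ 192 kN (weld metal governs)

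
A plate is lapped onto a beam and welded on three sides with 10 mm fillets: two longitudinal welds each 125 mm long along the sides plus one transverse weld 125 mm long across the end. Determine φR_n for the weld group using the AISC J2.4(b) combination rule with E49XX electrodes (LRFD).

φR_n ≈ 624 kN

E49XX → F_EXX = 490 MPa.
t_e = 0.707 × 10 = 7.07 mm.
R_nwl = 0.6 × 490 × 7.07 × 250 × 10⁻³ = 519.6 kN (longitudinal, 2 welds).
R_nwt = 0.6 × 490 × 7.07 × 125 × 10⁻³ = 259.8 kN (transverse, base value).
(i) R_nwl + R_nwt = 779.5 kN; (ii) 0.85 R_nwl + 1.5 R_nwt = 831.4 kN.
R_n = max = 831.4 kN [governs: (ii)]; φR_n = 623.6 kN.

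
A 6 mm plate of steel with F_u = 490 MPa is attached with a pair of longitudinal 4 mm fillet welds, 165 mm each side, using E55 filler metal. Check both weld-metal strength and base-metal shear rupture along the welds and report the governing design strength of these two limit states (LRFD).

E55XX → F_EXX = 550 MPa.
t_e = 0.707 × 4 = 2.828 mm; L = 330 mm.
Weld metal: φR_n = 0.75 × 0.6 × 550 × 2.828 × 330 × 10⁻³ = 231 kN.
Base metal (shear rupture): φR_n = 0.75 × 0.6 × 490 × 6 × 330 × 10⁻³ = 436.6 kN.
Governing: weld metal.

φR_n ≈ 231 kN (weld metal governs)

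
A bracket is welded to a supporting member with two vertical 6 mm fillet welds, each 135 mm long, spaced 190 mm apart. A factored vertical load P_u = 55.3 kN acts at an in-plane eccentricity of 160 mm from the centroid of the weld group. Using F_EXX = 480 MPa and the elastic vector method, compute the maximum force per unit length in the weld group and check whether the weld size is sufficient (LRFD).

Total weld length L_w = 270 mm. Treat welds as unit-width lines.
Polar moment about centroid: J = 2[d³/12 + d(b/2)²] = 2[135³/12 + 135×95²] = 2847000 mm³.
Direct shear f_v = P/L_w = 55.3×10³ / 270 = 204.8 N/mm (vertical).
Torsion M = P·e = 55.3×10³ × 160 = 8848000 N·mm.
Critical point at (x, y) = (95, 67.5) from centroid. f_tx = M·y/J = 209.8 N/mm; f_ty = M·x/J = 295.3 N/mm.
Resultant f_max = √[f_tx² + (f_v + f_ty)²] = √[209.8² + (204.8 + 295.3)²] = 542.3 N/mm.
Capacity per unit length: φr_n = 0.75 × 0.6 × 480 × (0.707 × 6) = 916.3 N/mm.
542.3 ≤ 916.3 → adequate.

f_max ≈ 542 N/mm; adequate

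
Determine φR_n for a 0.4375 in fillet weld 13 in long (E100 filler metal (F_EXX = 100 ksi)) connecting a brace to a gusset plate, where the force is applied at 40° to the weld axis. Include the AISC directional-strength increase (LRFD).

φR_n ≈ 228 kips

t_e = 0.707 × 0.4375 = 0.3093 in; A_we = 0.3093 × 13 = 4.021 in².
Directional factor: 1.0 + 0.5 sin^1.5(40°) = 1.258.
F_nw = 0.6 × 100 × 1.258 = 75.46 ksi.
φR_n = 0.75 × 75.46 × 4.021 = 227.6 kips.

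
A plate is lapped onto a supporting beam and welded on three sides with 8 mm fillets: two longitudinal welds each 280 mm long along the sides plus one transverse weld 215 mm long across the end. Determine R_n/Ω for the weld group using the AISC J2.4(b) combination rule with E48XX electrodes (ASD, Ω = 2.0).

R_n/Ω ≈ 650 kN

E48XX → F_EXX = 480 MPa.
t_e = 0.707 × 8 = 5.656 mm.
R_nwl = 0.6 × 480 × 5.656 × 560 × 10⁻³ = 912.2 kN (longitudinal, 2 welds).
R_nwt = 0.6 × 480 × 5.656 × 215 × 10⁻³ = 350.2 kN (transverse, base value).
(i) R_nwl + R_nwt = 1262 kN; (ii) 0.85 R_nwl + 1.5 R_nwt = 1301 kN.
R_n = max = 1301 kN [governs: (ii)]; R_n/Ω = 650.3 kN.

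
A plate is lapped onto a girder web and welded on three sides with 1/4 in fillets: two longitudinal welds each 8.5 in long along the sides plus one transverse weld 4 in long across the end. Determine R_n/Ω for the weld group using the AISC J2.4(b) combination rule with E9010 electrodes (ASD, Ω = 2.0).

R_n/Ω ≈ 100 kip

E90XX → F_EXX = 90 ksi.
t_e = 0.707 × 0.25 = 0.1767 in.
R_nwl = 0.6 × 90 × 0.1767 × 17 = 162.3 kip (longitudinal, 2 welds).
R_nwt = 0.6 × 90 × 0.1767 × 4 = 38.18 kip (transverse, base value).
(i) R_nwl + R_nwt = 200.4 kip; (ii) 0.85 R_nwl + 1.5 R_nwt = 195.2 kip.
R_n = max = 200.4 kip [governs: (i)]; R_n/Ω = 100.2 kip.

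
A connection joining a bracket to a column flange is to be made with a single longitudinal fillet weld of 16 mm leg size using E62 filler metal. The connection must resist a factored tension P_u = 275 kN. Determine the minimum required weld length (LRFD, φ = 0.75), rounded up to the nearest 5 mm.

L = 90 mm

E62XX → F_EXX = 620 MPa.
Throat t_e = 0.707 × 16 = 11.31 mm.
φr_n = 0.75 × 0.6 × 620 × 11.31 × 10⁻³ = 3.156 kN/mm.
L_req = P_u / φr_n = 275 / 3.156 = 87.13 mm total.
Round up → use L = 90 mm.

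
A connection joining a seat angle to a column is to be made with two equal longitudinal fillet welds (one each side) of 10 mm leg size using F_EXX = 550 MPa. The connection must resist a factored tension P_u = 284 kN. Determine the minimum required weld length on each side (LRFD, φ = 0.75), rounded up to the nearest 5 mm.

Throat t_e = 0.707 × 10 = 7.07 mm.
φr_n = 0.75 × 0.6 × 550 × 7.07 × 10⁻³ = 1.75 kN/mm.
L_req = P_u / φr_n = 284 / 1.75 = 162.3 mm total.
Per side: 162.3 / 2 = 81.15 mm.
Round up → use L = 85 mm on each side.

L = 85 mm on each side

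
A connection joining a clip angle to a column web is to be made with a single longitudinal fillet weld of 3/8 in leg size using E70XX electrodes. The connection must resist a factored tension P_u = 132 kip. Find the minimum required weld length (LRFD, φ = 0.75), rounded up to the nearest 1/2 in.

E70XX → F_EXX = 70 ksi.
Throat t_e = 0.707 × 0.375 = 0.2651 in.
φr_n = 0.75 × 0.6 × 70 × 0.2651 = 8.351 kip/in.
L_req = P_u / φr_n = 132 / 8.351 = 15.81 in total.
Round up → use L = 16 in.

L = 16 in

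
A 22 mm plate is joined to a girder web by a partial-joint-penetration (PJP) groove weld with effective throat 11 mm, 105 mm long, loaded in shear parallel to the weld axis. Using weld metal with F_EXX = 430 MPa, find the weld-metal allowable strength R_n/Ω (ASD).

Effective throat (given) t_e = 11 mm.
A_we = 11 × 105 = 1155 mm².
F_nw = 0.6 F_EXX = 258 MPa.
R_n/Ω = (258 × 1155) / 2.0 × 10⁻³ = 149 kN.

R_n/Ω ≈ 149 kN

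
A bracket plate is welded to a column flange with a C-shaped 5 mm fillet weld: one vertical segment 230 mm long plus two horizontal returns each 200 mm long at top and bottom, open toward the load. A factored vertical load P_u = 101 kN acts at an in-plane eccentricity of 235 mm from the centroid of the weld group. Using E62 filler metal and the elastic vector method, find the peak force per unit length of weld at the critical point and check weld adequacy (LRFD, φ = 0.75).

f_max ≈ 597 N/mm; adequate

E62XX → F_EXX = 620 MPa.
Total weld length L_w = 630 mm. Treat welds as unit-width lines.
Centroid: x̄ = 2×200×100 / 630 = 63.49 mm from the vertical weld.
Polar moment about centroid: J = I_x + I_y = [230³/12 + 2×200×115²] + [230×63.49² + 2(200³/12 + 200×36.51²)] = 9098000 mm³.
Direct shear f_v = P/L_w = 101×10³ / 630 = 160.3 N/mm (vertical).
Torsion M = P·e = 101×10³ × 235 = 23735000 N·mm.
Critical point at (x, y) = (136.5, 115) from centroid. f_tx = M·y/J = 300 N/mm; f_ty = M·x/J = 356.1 N/mm.
Resultant f_max = √[f_tx² + (f_v + f_ty)²] = √[300² + (160.3 + 356.1)²] = 597.3 N/mm.
Capacity per unit length: φr_n = 0.75 × 0.6 × 620 × (0.707 × 5) = 986.3 N/mm.
597.3 ≤ 986.3 → adequate.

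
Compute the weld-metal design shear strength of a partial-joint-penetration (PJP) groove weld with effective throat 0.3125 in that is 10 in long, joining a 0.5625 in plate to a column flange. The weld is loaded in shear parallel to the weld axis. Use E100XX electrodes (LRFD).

E100XX → F_EXX = 100 ksi.
Effective throat (given) t_e = 0.3125 in.
A_we = 0.3125 × 10 = 3.125 in².
F_nw = 0.6 F_EXX = 60 ksi.
φR_n = 0.75 × 60 × 3.125 = 140.6 kip.

φR_n ≈ 141 kip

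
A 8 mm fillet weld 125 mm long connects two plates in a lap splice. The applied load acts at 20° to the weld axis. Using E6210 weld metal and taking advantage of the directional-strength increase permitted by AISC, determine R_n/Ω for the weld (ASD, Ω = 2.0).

E62XX → F_EXX = 620 MPa.
t_e = 0.707 × 8 = 5.656 mm; A_we = 5.656 × 125 = 707 mm².
Directional factor: 1.0 + 0.5 sin^1.5(20°) = 1.1.
F_nw = 0.6 × 620 × 1.1 = 409.2 MPa.
R_n/Ω = (409.2 × 707) / 2.0 × 10⁻³ = 144.7 kN.

R_n/Ω ≈ 145 kN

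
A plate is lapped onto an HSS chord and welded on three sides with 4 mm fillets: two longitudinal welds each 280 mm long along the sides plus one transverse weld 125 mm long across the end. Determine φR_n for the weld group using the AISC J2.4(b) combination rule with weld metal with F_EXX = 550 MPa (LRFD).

t_e = 0.707 × 4 = 2.828 mm.
R_nwl = 0.6 × 550 × 2.828 × 560 × 10⁻³ = 522.6 kN (longitudinal, 2 welds).
R_nwt = 0.6 × 550 × 2.828 × 125 × 10⁻³ = 116.7 kN (transverse, base value).
(i) R_nwl + R_nwt = 639.3 kN; (ii) 0.85 R_nwl + 1.5 R_nwt = 619.2 kN.
R_n = max = 639.3 kN [governs: (i)]; φR_n = 479.5 kN.

φR_n ≈ 479 kN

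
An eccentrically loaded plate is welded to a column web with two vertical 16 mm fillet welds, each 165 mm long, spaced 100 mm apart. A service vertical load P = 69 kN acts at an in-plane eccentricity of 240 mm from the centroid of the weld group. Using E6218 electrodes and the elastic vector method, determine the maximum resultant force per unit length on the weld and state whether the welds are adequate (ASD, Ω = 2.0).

f_max ≈ 1140 N/mm; adequate

E62XX → F_EXX = 620 MPa.
Total weld length L_w = 330 mm. Treat welds as unit-width lines.
Polar moment about centroid: J = 2[d³/12 + d(b/2)²] = 2[165³/12 + 165×50²] = 1574000 mm³.
Direct shear f_v = P/L_w = 69×10³ / 330 = 209.1 N/mm (vertical).
Torsion M = P·e = 69×10³ × 240 = 16560000 N·mm.
Critical point at (x, y) = (50, 82.5) from centroid. f_tx = M·y/J = 868.2 N/mm; f_ty = M·x/J = 526.2 N/mm.
Resultant f_max = √[f_tx² + (f_v + f_ty)²] = √[868.2² + (209.1 + 526.2)²] = 1138 N/mm.
Capacity per unit length: r_n/Ω = (1/2.0) × 0.6 × 620 × (0.707 × 16) = 2104 N/mm.
1138 ≤ 2104 → adequate.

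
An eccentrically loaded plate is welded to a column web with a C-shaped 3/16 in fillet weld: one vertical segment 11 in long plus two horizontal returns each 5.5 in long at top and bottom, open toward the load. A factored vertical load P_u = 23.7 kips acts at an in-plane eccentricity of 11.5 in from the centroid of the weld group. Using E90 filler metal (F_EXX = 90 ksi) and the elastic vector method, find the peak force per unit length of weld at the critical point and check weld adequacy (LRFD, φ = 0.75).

f_max ≈ 4.38 kip/in; adequate

Total weld length L_w = 22 in. Treat welds as unit-width lines.
Centroid: x̄ = 2×5.5×2.75 / 22 = 1.375 in from the vertical weld.
Polar moment about centroid: J = I_x + I_y = [11³/12 + 2×5.5×5.5²] + [11×1.375² + 2(5.5³/12 + 5.5×1.375²)] = 513 in³.
Direct shear f_v = P/L_w = 23.7 / 22 = 1.077 kip/in (vertical).
Torsion M = P·e = 23.7 × 11.5 = 272.55 kip·in.
Critical point at (x, y) = (4.125, 5.5) from centroid. f_tx = M·y/J = 2.922 kip/in; f_ty = M·x/J = 2.192 kip/in.
Resultant f_max = √[f_tx² + (f_v + f_ty)²] = √[2.922² + (1.077 + 2.192)²] = 4.385 kip/in.
Capacity per unit length: φr_n = 0.75 × 0.6 × 90 × (0.707 × 0.1875) = 5.369 kip/in.
4.385 ≤ 5.369 → adequate.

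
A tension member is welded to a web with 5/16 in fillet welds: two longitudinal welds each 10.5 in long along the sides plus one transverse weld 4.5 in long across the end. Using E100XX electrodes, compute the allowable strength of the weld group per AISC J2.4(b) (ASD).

R_n/Ω ≈ 169 kips

E100XX → F_EXX = 100 ksi.
t_e = 0.707 × 0.3125 = 0.2209 in.
R_nwl = 0.6 × 100 × 0.2209 × 21 = 278.4 kips (longitudinal, 2 welds).
R_nwt = 0.6 × 100 × 0.2209 × 4.5 = 59.65 kips (transverse, base value).
(i) R_nwl + R_nwt = 338 kips; (ii) 0.85 R_nwl + 1.5 R_nwt = 326.1 kips.
R_n = max = 338 kips [governs: (i)]; R_n/Ω = 169 kips.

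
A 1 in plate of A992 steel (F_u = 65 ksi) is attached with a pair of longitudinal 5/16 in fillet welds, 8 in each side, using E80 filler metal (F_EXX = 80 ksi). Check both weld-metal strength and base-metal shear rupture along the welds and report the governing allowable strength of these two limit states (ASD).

t_e = 0.707 × 0.3125 = 0.2209 in; L = 16 in.
Weld metal: R_n/Ω = (1/2.0) × 0.6 × 80 × 0.2209 × 16 = 84.84 kip.
Base metal (shear rupture): R_n/Ω = (1/2.0) × 0.6 × 65 × 1 × 16 = 312 kip.
Governing: weld metal.

R_n/Ω ≈ 84.8 kip (weld metal governs)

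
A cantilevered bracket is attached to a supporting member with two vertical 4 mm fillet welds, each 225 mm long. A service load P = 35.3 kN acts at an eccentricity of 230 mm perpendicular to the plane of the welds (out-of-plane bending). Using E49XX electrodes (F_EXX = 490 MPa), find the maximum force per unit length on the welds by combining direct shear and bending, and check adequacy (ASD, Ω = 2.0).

f_max ≈ 487 N/mm; NOT adequate

L_w = 2 × 225 = 450 mm; section modulus (unit throat) S = 2 × L²/6 = 16880 mm².
Direct shear f_v = P/L_w = 35.3×10³/450 = 78.44 N/mm.
Moment M = P × e = 35.3×10³ × 230 = 8119000 N·mm; bending f_b = M/S = 481.1 N/mm.
f_max = √(f_v² + f_b²) = √(78.44² + 481.1²) = 487.5 N/mm.
r_n/Ω = (1/2.0) × 0.6 × 490 × (0.707 × 4) = 415.7 N/mm → NOT adequate.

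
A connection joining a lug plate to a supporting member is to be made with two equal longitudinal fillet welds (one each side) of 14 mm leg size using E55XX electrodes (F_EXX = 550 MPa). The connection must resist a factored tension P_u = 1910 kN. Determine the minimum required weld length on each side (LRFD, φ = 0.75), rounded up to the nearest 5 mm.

L = 390 mm on each side

Throat t_e = 0.707 × 14 = 9.898 mm.
φr_n = 0.75 × 0.6 × 550 × 9.898 × 10⁻³ = 2.45 kN/mm.
L_req = P_u / φr_n = 1910 / 2.45 = 779.7 mm total.
Per side: 779.7 / 2 = 389.8 mm.
Round up → use L = 390 mm on each side.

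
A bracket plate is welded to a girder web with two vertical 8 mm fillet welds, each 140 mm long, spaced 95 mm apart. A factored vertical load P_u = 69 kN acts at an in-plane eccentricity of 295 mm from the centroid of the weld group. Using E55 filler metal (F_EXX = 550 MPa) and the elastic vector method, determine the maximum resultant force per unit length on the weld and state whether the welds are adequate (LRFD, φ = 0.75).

Total weld length L_w = 280 mm. Treat welds as unit-width lines.
Polar moment about centroid: J = 2[d³/12 + d(b/2)²] = 2[140³/12 + 140×47.5²] = 1089000 mm³.
Direct shear f_v = P/L_w = 69×10³ / 280 = 246.4 N/mm (vertical).
Torsion M = P·e = 69×10³ × 295 = 20355000 N·mm.
Critical point at (x, y) = (47.5, 70) from centroid. f_tx = M·y/J = 1308 N/mm; f_ty = M·x/J = 887.8 N/mm.
Resultant f_max = √[f_tx² + (f_v + f_ty)²] = √[1308² + (246.4 + 887.8)²] = 1731 N/mm.
Capacity per unit length: φr_n = 0.75 × 0.6 × 550 × (0.707 × 8) = 1400 N/mm.
1731 > 1400 → NOT adequate.

f_max ≈ 1730 N/mm; NOT adequate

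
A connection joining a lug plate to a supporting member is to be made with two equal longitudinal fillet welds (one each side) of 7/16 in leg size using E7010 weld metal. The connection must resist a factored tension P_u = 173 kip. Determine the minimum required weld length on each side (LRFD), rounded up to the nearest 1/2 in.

E70XX → F_EXX = 70 ksi.
Throat t_e = 0.707 × 0.4375 = 0.3093 in.
φr_n = 0.75 × 0.6 × 70 × 0.3093 = 9.743 kip/in.
L_req = P_u / φr_n = 173 / 9.743 = 17.76 in total.
Per side: 17.76 / 2 = 8.878 in.
Round up → use L = 9 in on each side.

L = 9 in on each side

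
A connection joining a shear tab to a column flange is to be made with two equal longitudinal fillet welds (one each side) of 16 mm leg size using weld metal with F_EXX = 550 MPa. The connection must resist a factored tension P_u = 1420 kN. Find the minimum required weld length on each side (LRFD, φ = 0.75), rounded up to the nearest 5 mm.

Throat t_e = 0.707 × 16 = 11.31 mm.
φr_n = 0.75 × 0.6 × 550 × 11.31 × 10⁻³ = 2.8 kN/mm.
L_req = P_u / φr_n = 1420 / 2.8 = 507.2 mm total.
Per side: 507.2 / 2 = 253.6 mm.
Round up → use L = 255 mm on each side.

L = 255 mm on each side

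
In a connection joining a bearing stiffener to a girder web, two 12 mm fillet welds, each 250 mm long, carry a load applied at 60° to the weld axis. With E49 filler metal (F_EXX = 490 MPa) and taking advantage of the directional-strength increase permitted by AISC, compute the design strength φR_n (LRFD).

φR_n ≈ 1310 kN

t_e = 0.707 × 12 = 8.484 mm; A_we = 8.484 × 500 = 4242 mm².
Directional factor: 1.0 + 0.5 sin^1.5(60°) = 1.403.
F_nw = 0.6 × 490 × 1.403 = 412.5 MPa.
φR_n = 0.75 × 412.5 × 4242 × 10⁻³ = 1312 kN.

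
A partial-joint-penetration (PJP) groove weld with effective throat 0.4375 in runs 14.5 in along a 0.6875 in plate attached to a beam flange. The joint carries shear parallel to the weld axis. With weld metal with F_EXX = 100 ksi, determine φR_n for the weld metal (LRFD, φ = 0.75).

Effective throat (given) t_e = 0.4375 in.
A_we = 0.4375 × 14.5 = 6.344 in².
F_nw = 0.6 F_EXX = 60 ksi.
φR_n = 0.75 × 60 × 6.344 = 285.5 kip.

φR_n ≈ 285 kip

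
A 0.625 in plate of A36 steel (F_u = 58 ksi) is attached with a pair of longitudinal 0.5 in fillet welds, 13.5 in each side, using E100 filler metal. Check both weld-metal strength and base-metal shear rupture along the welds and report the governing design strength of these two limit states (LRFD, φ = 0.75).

E100XX → F_EXX = 100 ksi.
t_e = 0.707 × 0.5 = 0.3535 in; L = 27 in.
Weld metal: φR_n = 0.75 × 0.6 × 100 × 0.3535 × 27 = 429.5 kip.
Base metal (shear rupture): φR_n = 0.75 × 0.6 × 58 × 0.625 × 27 = 440.4 kip.
Governing: weld metal.

φR_n ≈ 430 kip (weld metal governs)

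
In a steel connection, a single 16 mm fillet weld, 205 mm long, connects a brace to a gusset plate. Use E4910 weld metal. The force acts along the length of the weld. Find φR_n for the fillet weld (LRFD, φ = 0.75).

E49XX → F_EXX = 490 MPa.
Effective throat t_e = 0.707 × 16 = 11.31 mm.
Total length L = 205 mm; A_we = 11.31 × 205 = 2319 mm².
F_nw = 0.6 F_EXX = 0.6 × 490 = 294 MPa.
φR_n = 0.75 × 294 × 2319 × 10⁻³ = 511.3 kN.

φR_n ≈ 511 kN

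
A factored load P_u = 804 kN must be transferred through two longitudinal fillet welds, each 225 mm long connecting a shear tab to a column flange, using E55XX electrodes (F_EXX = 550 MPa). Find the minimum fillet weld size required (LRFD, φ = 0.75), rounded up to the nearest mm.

Total weld length L = 450 mm.
Required throat t_e = P_u / (φ × 0.6 F_EXX × L) = 804 / (0.75 × 0.6 × 550 × 450 × 10⁻³) = 7.219 mm.
Required leg w = t_e / 0.707 = 10.21 mm → use 11 mm.

w = 11 mm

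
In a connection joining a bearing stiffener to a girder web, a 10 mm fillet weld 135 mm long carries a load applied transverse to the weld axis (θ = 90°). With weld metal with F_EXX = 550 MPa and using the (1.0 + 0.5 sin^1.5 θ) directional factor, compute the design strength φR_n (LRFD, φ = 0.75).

t_e = 0.707 × 10 = 7.07 mm; A_we = 7.07 × 135 = 954.4 mm².
Directional factor: 1.0 + 0.5 sin^1.5(90°) = 1.5.
F_nw = 0.6 × 550 × 1.5 = 495 MPa.
φR_n = 0.75 × 495 × 954.4 × 10⁻³ = 354.3 kN.

φR_n ≈ 354 kN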